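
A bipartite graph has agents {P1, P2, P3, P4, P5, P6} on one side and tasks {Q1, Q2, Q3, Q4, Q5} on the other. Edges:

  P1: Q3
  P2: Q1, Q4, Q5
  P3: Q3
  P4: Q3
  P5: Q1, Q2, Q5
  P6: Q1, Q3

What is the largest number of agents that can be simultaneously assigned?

4

Unit-capacity flow: source→left, listed edges, right→sink; max matching = max flow.
Augmenting path P1→Q3 (+1); matched 1.
Augmenting path P2→Q1 (+1); matched 2.
Augmenting path P5→Q2 (+1); matched 3.
Augmenting path P6→Q1→P2→Q4 (+1); matched 4.
No augmenting path remains; maximum matching = 4.
König certificate: {P2, P5, P6, Q3} is a vertex cover of size 4 (every listed pair touches it), so no matching can be larger.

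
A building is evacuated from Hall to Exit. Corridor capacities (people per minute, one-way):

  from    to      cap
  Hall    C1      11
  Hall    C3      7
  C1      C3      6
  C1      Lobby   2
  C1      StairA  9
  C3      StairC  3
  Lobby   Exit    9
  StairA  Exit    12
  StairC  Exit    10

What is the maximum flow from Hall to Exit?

Augment Hall→C1→Lobby→Exit: bottleneck 2, flow now 2.
Augment Hall→C1→StairA→Exit: bottleneck 9, flow now 11.
Augment Hall→C3→StairC→Exit: bottleneck 3, flow now 14.
No augmenting path remains; maximum flow = 14.
In the residual graph, reachable from Hall: {Hall, C3}.
Min-cut edges: Hall→C1 (11), C3→StairC (3); capacity 11 + 3 = 14.
This cut is saturated, so no flow can exceed 14.

14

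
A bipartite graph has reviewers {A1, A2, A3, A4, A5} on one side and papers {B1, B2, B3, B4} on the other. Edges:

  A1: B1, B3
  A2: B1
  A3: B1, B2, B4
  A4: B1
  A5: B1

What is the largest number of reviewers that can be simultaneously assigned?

Unit-capacity flow: source→left, listed edges, right→sink; max matching = max flow.
Augmenting path A1→B1 (+1); matched 1.
Augmenting path A3→B2 (+1); matched 2.
Augmenting path A2→B1→A1→B3 (+1); matched 3.
No augmenting path remains; maximum matching = 3.
König certificate: {A1, A3, B1} is a vertex cover of size 3 (every listed pair touches it), so no matching can be larger.

3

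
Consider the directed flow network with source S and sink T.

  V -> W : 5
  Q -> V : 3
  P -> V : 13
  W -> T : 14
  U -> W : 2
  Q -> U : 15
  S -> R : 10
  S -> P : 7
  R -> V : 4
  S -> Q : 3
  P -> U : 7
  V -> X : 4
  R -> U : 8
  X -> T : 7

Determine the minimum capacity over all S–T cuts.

11

Augment S→P→U→W→T: bottleneck 2, flow now 2.
Augment S→P→V→W→T: bottleneck 5, flow now 7.
Augment S→Q→V→X→T: bottleneck 3, flow now 10.
Augment S→R→V→X→T: bottleneck 1, flow now 11.
No augmenting path remains; maximum flow = 11.
By max-flow min-cut, the minimum cut capacity equals the max flow.
In the residual graph, reachable from S: {S, P, Q, R, U, V}.
Min-cut edges: U→W (2), V→W (5), V→X (4); capacity 2 + 5 + 4 = 11.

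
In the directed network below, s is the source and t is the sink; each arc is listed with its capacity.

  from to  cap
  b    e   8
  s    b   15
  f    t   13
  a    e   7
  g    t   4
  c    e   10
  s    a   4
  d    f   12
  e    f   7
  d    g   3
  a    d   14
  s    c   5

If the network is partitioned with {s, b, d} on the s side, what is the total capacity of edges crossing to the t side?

32

Edges leaving {s, b, d}: s→a (4), s→c (5), b→e (8), d→f (12), d→g (3).
Cut capacity = 4 + 5 + 8 + 12 + 3 = 32.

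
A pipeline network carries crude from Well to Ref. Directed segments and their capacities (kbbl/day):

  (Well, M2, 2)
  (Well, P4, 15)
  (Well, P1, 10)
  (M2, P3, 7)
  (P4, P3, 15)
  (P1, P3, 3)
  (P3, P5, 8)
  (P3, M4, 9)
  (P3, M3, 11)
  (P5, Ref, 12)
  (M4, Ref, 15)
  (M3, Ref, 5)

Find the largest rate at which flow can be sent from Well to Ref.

20

Augment Well→M2→P3→P5→Ref: bottleneck 2, flow now 2.
Augment Well→P4→P3→P5→Ref: bottleneck 6, flow now 8.
Augment Well→P4→P3→M4→Ref: bottleneck 9, flow now 17.
Augment Well→P1→P3→M3→Ref: bottleneck 3, flow now 20.
No augmenting path remains; maximum flow = 20.
In the residual graph, reachable from Well: {Well, P1}.
Min-cut edges: Well→M2 (2), Well→P4 (15), P1→P3 (3); capacity 2 + 15 + 3 = 20.
This cut is saturated, so no flow can exceed 20.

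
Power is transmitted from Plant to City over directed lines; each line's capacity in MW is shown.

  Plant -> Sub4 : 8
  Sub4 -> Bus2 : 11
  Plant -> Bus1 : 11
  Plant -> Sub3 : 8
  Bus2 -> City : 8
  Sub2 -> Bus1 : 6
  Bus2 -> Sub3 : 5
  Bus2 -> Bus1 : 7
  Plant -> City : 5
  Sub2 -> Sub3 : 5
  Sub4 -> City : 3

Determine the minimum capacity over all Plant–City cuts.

13

Augment Plant→City: bottleneck 5, flow now 5.
Augment Plant→Sub4→City: bottleneck 3, flow now 8.
Augment Plant→Sub4→Bus2→City: bottleneck 5, flow now 13.
No augmenting path remains; maximum flow = 13.
By max-flow min-cut, the minimum cut capacity equals the max flow.
In the residual graph, reachable from Plant: {Plant, Bus1, Sub3}.
Min-cut edges: Plant→Sub4 (8), Plant→City (5); capacity 8 + 5 = 13.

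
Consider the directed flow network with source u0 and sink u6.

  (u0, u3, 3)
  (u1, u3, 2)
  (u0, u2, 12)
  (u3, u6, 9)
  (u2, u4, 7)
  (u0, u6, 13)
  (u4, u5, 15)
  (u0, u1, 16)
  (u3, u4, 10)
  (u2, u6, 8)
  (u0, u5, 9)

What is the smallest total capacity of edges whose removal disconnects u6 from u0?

26

Augment u0→u6: bottleneck 13, flow now 13.
Augment u0→u2→u6: bottleneck 8, flow now 21.
Augment u0→u3→u6: bottleneck 3, flow now 24.
Augment u0→u1→u3→u6: bottleneck 2, flow now 26.
No augmenting path remains; maximum flow = 26.
By max-flow min-cut, the minimum cut capacity equals the max flow.
In the residual graph, reachable from u0: {u0, u1, u2, u4, u5}.
Min-cut edges: u0→u3 (3), u0→u6 (13), u1→u3 (2), u2→u6 (8); capacity 3 + 13 + 2 + 8 = 26.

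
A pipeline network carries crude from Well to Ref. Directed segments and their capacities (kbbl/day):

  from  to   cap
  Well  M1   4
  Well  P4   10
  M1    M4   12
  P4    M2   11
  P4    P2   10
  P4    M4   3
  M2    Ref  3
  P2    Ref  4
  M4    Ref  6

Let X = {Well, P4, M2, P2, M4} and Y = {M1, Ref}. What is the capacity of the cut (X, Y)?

Edges leaving {Well, P4, M2, P2, M4}: Well→M1 (4), M2→Ref (3), P2→Ref (4), M4→Ref (6).
Cut capacity = 4 + 3 + 4 + 6 = 17.

17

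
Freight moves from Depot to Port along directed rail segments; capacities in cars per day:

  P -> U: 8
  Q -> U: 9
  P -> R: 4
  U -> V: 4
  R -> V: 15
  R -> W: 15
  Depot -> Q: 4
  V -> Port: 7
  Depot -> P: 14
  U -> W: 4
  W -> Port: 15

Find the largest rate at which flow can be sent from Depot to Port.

Augment Depot→P→R→V→Port: bottleneck 4, flow now 4.
Augment Depot→P→U→V→Port: bottleneck 3, flow now 7.
Augment Depot→P→U→W→Port: bottleneck 4, flow now 11.
Augment Depot→P→U→V→R→W→Port: bottleneck 1, flow now 12. (uses reverse residual edge)
No augmenting path remains; maximum flow = 12.
In the residual graph, reachable from Depot: {Depot, P, Q, U}.
Min-cut edges: P→R (4), U→V (4), U→W (4); capacity 4 + 4 + 4 = 12.
This cut is saturated, so no flow can exceed 12.

12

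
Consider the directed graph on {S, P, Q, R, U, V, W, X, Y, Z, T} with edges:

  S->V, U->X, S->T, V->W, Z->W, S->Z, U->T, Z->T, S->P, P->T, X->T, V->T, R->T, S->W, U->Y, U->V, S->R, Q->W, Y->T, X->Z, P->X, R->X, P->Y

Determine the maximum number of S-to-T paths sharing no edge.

Assign every edge capacity 1; by Menger, the answer equals the max flow.
Path S→T (+1); total 1.
Path S→P→T (+1); total 2.
Path S→R→T (+1); total 3.
Path S→V→T (+1); total 4.
Path S→Z→T (+1); total 5.
No residual S→T path; max flow = 5.
Certifying cut of size 5: {S→P, S→R, S→T, S→V, S→Z}.

5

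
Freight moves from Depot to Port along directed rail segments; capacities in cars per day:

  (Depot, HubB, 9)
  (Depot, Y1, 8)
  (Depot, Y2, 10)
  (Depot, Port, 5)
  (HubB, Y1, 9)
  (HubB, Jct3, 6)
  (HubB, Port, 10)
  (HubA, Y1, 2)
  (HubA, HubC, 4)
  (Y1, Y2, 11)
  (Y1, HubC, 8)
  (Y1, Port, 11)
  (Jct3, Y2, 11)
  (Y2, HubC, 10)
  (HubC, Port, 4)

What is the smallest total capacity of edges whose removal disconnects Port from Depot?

Augment Depot→Port: bottleneck 5, flow now 5.
Augment Depot→HubB→Port: bottleneck 9, flow now 14.
Augment Depot→Y1→Port: bottleneck 8, flow now 22.
Augment Depot→Y2→HubC→Port: bottleneck 4, flow now 26.
No augmenting path remains; maximum flow = 26.
By max-flow min-cut, the minimum cut capacity equals the max flow.
In the residual graph, reachable from Depot: {Depot, Y2, HubC}.
Min-cut edges: Depot→HubB (9), Depot→Y1 (8), Depot→Port (5), HubC→Port (4); capacity 9 + 8 + 5 + 4 = 26.

26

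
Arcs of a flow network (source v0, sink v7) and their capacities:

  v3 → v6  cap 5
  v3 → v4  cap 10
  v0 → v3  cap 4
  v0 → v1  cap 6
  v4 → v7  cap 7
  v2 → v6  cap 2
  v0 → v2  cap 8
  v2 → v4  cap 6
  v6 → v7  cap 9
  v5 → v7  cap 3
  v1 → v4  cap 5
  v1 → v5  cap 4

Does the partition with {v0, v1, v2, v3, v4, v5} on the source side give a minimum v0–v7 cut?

Given cut capacity: 2 + 5 + 7 + 3 = 17.
Augment v0→v1→v4→v7: bottleneck 5, flow now 5.
Augment v0→v1→v5→v7: bottleneck 1, flow now 6.
Augment v0→v2→v4→v7: bottleneck 2, flow now 8.
Augment v0→v2→v6→v7: bottleneck 2, flow now 10.
Augment v0→v3→v6→v7: bottleneck 4, flow now 14.
Augment v0→v2→v4→v1→v5→v7: bottleneck 2, flow now 16. (uses reverse residual edge)
No augmenting path remains; maximum flow = 16.
In the residual graph, reachable from v0: {v0, v1, v2, v4, v5}.
Min-cut edges: v0→v3 (4), v2→v6 (2), v4→v7 (7), v5→v7 (3); capacity 4 + 2 + 7 + 3 = 16.
Cut capacity 17 exceeds the max flow 16, so it is not minimum.

No — its capacity is 17, but the minimum cut has capacity 16.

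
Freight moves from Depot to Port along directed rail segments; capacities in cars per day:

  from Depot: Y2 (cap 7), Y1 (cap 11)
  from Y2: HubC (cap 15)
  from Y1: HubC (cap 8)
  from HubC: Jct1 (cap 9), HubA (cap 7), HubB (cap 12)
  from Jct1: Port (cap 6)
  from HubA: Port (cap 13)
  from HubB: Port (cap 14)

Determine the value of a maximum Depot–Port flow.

Augment Depot→Y2→HubC→Jct1→Port: bottleneck 6, flow now 6.
Augment Depot→Y2→HubC→HubA→Port: bottleneck 1, flow now 7.
Augment Depot→Y1→HubC→HubA→Port: bottleneck 6, flow now 13.
Augment Depot→Y1→HubC→HubB→Port: bottleneck 2, flow now 15.
No augmenting path remains; maximum flow = 15.
In the residual graph, reachable from Depot: {Depot, Y1}.
Min-cut edges: Depot→Y2 (7), Y1→HubC (8); capacity 7 + 8 = 15.
This cut is saturated, so no flow can exceed 15.

15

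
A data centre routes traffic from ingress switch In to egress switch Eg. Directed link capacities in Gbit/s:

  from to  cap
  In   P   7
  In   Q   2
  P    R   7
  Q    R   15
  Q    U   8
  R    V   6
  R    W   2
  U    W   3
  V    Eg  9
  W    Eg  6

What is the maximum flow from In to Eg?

9

Augment In→P→R→V→Eg: bottleneck 6, flow now 6.
Augment In→P→R→W→Eg: bottleneck 1, flow now 7.
Augment In→Q→R→W→Eg: bottleneck 1, flow now 8.
Augment In→Q→U→W→Eg: bottleneck 1, flow now 9.
No augmenting path remains; maximum flow = 9.
In the residual graph, reachable from In: {In}.
Min-cut edges: In→P (7), In→Q (2); capacity 7 + 2 = 9.
This cut is saturated, so no flow can exceed 9.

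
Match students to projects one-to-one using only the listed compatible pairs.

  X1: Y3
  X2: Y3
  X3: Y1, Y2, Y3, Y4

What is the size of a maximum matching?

Unit-capacity flow: source→left, listed edges, right→sink; max matching = max flow.
Augmenting path X1→Y3 (+1); matched 1.
Augmenting path X3→Y1 (+1); matched 2.
No augmenting path remains; maximum matching = 2.
König certificate: {X3, Y3} is a vertex cover of size 2 (every listed pair touches it), so no matching can be larger.

2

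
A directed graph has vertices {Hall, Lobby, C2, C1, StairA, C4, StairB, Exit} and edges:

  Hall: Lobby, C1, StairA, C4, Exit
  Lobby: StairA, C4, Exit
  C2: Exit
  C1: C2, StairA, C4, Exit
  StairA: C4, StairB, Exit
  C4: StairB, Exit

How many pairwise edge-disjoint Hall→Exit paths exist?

Assign every edge capacity 1; by Menger, the answer equals the max flow.
Path Hall→Exit (+1); total 1.
Path Hall→Lobby→Exit (+1); total 2.
Path Hall→C1→Exit (+1); total 3.
Path Hall→StairA→Exit (+1); total 4.
Path Hall→C4→Exit (+1); total 5.
No residual Hall→Exit path; max flow = 5.
Certifying cut of size 5: {Hall→C1, Hall→C4, Hall→Exit, Hall→Lobby, Hall→StairA}.

5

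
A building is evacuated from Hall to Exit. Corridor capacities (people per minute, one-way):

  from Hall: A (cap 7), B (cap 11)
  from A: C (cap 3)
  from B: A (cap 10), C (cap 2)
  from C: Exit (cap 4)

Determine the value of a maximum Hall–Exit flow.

4

Augment Hall→A→C→Exit: bottleneck 3, flow now 3.
Augment Hall→B→C→Exit: bottleneck 1, flow now 4.
No augmenting path remains; maximum flow = 4.
In the residual graph, reachable from Hall: {Hall, A, B, C}.
Min-cut edges: C→Exit (4); capacity 4 = 4.
This cut is saturated, so no flow can exceed 4.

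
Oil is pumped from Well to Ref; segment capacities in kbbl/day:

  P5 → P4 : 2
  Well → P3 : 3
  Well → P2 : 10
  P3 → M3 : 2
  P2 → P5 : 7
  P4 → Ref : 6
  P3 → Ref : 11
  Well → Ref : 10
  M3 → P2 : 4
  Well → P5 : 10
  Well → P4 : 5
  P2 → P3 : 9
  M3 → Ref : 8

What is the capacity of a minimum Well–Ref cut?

Augment Well→Ref: bottleneck 10, flow now 10.
Augment Well→P3→Ref: bottleneck 3, flow now 13.
Augment Well→P4→Ref: bottleneck 5, flow now 18.
Augment Well→P2→P3→Ref: bottleneck 8, flow now 26.
Augment Well→P5→P4→Ref: bottleneck 1, flow now 27.
Augment Well→P2→P3→M3→Ref: bottleneck 1, flow now 28.
No augmenting path remains; maximum flow = 28.
By max-flow min-cut, the minimum cut capacity equals the max flow.
In the residual graph, reachable from Well: {Well, P2, P5, P4}.
Min-cut edges: Well→P3 (3), Well→Ref (10), P2→P3 (9), P4→Ref (6); capacity 3 + 10 + 9 + 6 = 28.

28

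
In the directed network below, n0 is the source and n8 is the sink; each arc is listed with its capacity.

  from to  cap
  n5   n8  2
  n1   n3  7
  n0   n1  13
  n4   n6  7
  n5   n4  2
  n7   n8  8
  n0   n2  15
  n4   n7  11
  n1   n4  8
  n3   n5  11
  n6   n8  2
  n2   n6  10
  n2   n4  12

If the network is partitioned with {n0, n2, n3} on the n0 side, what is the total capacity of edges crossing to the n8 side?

46

Edges leaving {n0, n2, n3}: n0→n1 (13), n2→n4 (12), n2→n6 (10), n3→n5 (11).
Cut capacity = 13 + 12 + 10 + 11 = 46.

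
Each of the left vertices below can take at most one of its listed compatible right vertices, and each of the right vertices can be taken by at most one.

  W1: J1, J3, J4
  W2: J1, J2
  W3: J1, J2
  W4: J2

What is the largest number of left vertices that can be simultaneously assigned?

Unit-capacity flow: source→left, listed edges, right→sink; max matching = max flow.
Augmenting path W1→J1 (+1); matched 1.
Augmenting path W2→J2 (+1); matched 2.
Augmenting path W3→J1→W1→J3 (+1); matched 3.
No augmenting path remains; maximum matching = 3.
König certificate: {W1, J1, J2} is a vertex cover of size 3 (every listed pair touches it), so no matching can be larger.

3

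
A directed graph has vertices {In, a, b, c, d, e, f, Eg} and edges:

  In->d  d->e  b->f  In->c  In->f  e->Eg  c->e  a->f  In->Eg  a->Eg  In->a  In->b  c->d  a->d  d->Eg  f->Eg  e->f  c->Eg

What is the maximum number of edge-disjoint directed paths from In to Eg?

5

Assign every edge capacity 1; by Menger, the answer equals the max flow.
Path In→Eg (+1); total 1.
Path In→a→Eg (+1); total 2.
Path In→c→Eg (+1); total 3.
Path In→d→Eg (+1); total 4.
Path In→f→Eg (+1); total 5.
No residual In→Eg path; max flow = 5.
Certifying cut of size 5: {In→Eg, In→a, In→c, In→d, f→Eg}.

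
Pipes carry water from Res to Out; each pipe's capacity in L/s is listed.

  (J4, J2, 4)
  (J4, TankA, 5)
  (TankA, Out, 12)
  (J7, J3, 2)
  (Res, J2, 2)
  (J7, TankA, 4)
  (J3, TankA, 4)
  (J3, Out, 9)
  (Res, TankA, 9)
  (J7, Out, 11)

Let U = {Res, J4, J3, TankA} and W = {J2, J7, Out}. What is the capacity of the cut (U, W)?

27

Edges leaving {Res, J4, J3, TankA}: Res→J2 (2), J4→J2 (4), J3→Out (9), TankA→Out (12).
Cut capacity = 2 + 4 + 9 + 12 = 27.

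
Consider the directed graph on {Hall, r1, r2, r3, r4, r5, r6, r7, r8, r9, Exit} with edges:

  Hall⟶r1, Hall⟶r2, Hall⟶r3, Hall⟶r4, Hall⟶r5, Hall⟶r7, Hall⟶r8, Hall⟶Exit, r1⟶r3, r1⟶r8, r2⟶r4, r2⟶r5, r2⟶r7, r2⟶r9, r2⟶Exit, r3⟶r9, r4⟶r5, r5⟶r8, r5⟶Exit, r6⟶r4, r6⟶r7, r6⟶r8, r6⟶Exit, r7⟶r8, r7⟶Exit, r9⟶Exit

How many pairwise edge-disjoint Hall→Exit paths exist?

Assign every edge capacity 1; by Menger, the answer equals the max flow.
Path Hall→Exit (+1); total 1.
Path Hall→r2→Exit (+1); total 2.
Path Hall→r5→Exit (+1); total 3.
Path Hall→r7→Exit (+1); total 4.
Path Hall→r3→r9→Exit (+1); total 5.
No residual Hall→Exit path; max flow = 5.
Certifying cut of size 5: {Hall→Exit, Hall→r2, Hall→r7, r3→r9, r5→Exit}.

5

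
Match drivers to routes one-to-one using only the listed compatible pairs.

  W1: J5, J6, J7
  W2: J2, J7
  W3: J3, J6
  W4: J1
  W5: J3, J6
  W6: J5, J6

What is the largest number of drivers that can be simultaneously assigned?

6

Unit-capacity flow: source→left, listed edges, right→sink; max matching = max flow.
Augmenting path W1→J5 (+1); matched 1.
Augmenting path W2→J2 (+1); matched 2.
Augmenting path W3→J3 (+1); matched 3.
Augmenting path W4→J1 (+1); matched 4.
Augmenting path W5→J6 (+1); matched 5.
Augmenting path W6→J5→W1→J7 (+1); matched 6.
No augmenting path remains; maximum matching = 6.
König certificate: {W1, W2, W3, W4, W5, W6} is a vertex cover of size 6 (every listed pair touches it), so no matching can be larger.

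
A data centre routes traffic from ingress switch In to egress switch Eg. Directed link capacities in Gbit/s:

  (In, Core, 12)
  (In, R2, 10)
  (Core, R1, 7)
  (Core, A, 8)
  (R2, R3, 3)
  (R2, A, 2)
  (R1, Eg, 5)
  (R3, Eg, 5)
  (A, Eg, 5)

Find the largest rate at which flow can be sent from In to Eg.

Augment In→Core→R1→Eg: bottleneck 5, flow now 5.
Augment In→Core→A→Eg: bottleneck 5, flow now 10.
Augment In→R2→R3→Eg: bottleneck 3, flow now 13.
No augmenting path remains; maximum flow = 13.
In the residual graph, reachable from In: {In, Core, R2, R1, A}.
Min-cut edges: R2→R3 (3), R1→Eg (5), A→Eg (5); capacity 3 + 5 + 5 = 13.
This cut is saturated, so no flow can exceed 13.

13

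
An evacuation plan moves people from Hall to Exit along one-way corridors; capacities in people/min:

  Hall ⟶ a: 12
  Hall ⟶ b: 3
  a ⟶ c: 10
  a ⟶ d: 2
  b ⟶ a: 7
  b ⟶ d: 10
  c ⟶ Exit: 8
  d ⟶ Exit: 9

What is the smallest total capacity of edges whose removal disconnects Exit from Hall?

Augment Hall→a→c→Exit: bottleneck 8, flow now 8.
Augment Hall→a→d→Exit: bottleneck 2, flow now 10.
Augment Hall→b→d→Exit: bottleneck 3, flow now 13.
No augmenting path remains; maximum flow = 13.
By max-flow min-cut, the minimum cut capacity equals the max flow.
In the residual graph, reachable from Hall: {Hall, a, c}.
Min-cut edges: Hall→b (3), a→d (2), c→Exit (8); capacity 3 + 2 + 8 = 13.

13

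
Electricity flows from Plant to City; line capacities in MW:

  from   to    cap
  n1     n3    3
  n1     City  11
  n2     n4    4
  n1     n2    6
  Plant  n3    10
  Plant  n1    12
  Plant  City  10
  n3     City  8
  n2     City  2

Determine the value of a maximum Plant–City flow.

Augment Plant→City: bottleneck 10, flow now 10.
Augment Plant→n1→City: bottleneck 11, flow now 21.
Augment Plant→n3→City: bottleneck 8, flow now 29.
Augment Plant→n1→n2→City: bottleneck 1, flow now 30.
No augmenting path remains; maximum flow = 30.
In the residual graph, reachable from Plant: {Plant, n3}.
Min-cut edges: Plant→n1 (12), Plant→City (10), n3→City (8); capacity 12 + 10 + 8 = 30.
This cut is saturated, so no flow can exceed 30.

30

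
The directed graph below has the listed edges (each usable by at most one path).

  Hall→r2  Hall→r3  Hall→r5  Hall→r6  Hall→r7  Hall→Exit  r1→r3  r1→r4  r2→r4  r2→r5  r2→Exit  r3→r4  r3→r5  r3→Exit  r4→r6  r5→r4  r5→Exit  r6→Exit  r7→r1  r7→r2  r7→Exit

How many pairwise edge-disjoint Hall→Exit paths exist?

Assign every edge capacity 1; by Menger, the answer equals the max flow.
Path Hall→Exit (+1); total 1.
Path Hall→r2→Exit (+1); total 2.
Path Hall→r3→Exit (+1); total 3.
Path Hall→r5→Exit (+1); total 4.
Path Hall→r6→Exit (+1); total 5.
Path Hall→r7→Exit (+1); total 6.
No residual Hall→Exit path; max flow = 6.
Certifying cut of size 6: {Hall→Exit, Hall→r2, Hall→r3, Hall→r5, Hall→r6, Hall→r7}.

6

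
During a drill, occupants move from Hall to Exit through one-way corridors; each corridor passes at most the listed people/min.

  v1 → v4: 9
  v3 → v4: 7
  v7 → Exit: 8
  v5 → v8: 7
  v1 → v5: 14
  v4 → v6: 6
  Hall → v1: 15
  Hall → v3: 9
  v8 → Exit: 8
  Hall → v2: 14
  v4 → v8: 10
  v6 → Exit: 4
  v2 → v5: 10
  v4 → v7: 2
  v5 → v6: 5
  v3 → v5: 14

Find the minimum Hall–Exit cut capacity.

Augment Hall→v1→v4→v6→Exit: bottleneck 4, flow now 4.
Augment Hall→v1→v4→v7→Exit: bottleneck 2, flow now 6.
Augment Hall→v1→v4→v8→Exit: bottleneck 3, flow now 9.
Augment Hall→v1→v5→v8→Exit: bottleneck 5, flow now 14.
No augmenting path remains; maximum flow = 14.
By max-flow min-cut, the minimum cut capacity equals the max flow.
In the residual graph, reachable from Hall: {Hall, v1, v2, v3, v4, v5, v6, v8}.
Min-cut edges: v4→v7 (2), v6→Exit (4), v8→Exit (8); capacity 2 + 4 + 8 = 14.

14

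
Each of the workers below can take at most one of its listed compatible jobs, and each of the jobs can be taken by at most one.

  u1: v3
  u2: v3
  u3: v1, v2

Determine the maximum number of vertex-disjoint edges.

2

Unit-capacity flow: source→left, listed edges, right→sink; max matching = max flow.
Augmenting path u1→v3 (+1); matched 1.
Augmenting path u3→v1 (+1); matched 2.
No augmenting path remains; maximum matching = 2.
König certificate: {u3, v3} is a vertex cover of size 2 (every listed pair touches it), so no matching can be larger.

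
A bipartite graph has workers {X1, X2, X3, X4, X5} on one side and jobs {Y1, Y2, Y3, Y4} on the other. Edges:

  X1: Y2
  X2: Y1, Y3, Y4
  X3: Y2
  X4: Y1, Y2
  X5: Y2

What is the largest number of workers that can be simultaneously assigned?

Unit-capacity flow: source→left, listed edges, right→sink; max matching = max flow.
Augmenting path X1→Y2 (+1); matched 1.
Augmenting path X2→Y1 (+1); matched 2.
Augmenting path X4→Y1→X2→Y3 (+1); matched 3.
No augmenting path remains; maximum matching = 3.
König certificate: {X2, X4, Y2} is a vertex cover of size 3 (every listed pair touches it), so no matching can be larger.

3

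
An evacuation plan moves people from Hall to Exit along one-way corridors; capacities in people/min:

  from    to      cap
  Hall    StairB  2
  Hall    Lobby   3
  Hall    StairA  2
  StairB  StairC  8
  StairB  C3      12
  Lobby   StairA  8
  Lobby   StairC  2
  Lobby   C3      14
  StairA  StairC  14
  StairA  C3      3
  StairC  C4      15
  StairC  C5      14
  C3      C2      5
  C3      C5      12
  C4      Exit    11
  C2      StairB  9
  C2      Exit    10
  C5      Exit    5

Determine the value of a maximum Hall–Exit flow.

7

Augment Hall→StairB→StairC→C4→Exit: bottleneck 2, flow now 2.
Augment Hall→Lobby→StairC→C4→Exit: bottleneck 2, flow now 4.
Augment Hall→Lobby→C3→C2→Exit: bottleneck 1, flow now 5.
Augment Hall→StairA→StairC→C4→Exit: bottleneck 2, flow now 7.
No augmenting path remains; maximum flow = 7.
In the residual graph, reachable from Hall: {Hall}.
Min-cut edges: Hall→StairB (2), Hall→Lobby (3), Hall→StairA (2); capacity 2 + 3 + 2 = 7.
This cut is saturated, so no flow can exceed 7.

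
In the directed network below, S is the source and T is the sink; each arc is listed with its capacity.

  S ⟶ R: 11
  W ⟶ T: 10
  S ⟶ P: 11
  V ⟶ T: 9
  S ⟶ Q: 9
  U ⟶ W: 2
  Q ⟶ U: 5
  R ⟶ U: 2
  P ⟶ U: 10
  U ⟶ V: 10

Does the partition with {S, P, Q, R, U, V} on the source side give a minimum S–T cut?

Given cut capacity: 2 + 9 = 11.
Augment S→P→U→V→T: bottleneck 9, flow now 9.
Augment S→P→U→W→T: bottleneck 1, flow now 10.
Augment S→Q→U→W→T: bottleneck 1, flow now 11.
No augmenting path remains; maximum flow = 11.
Cut capacity 11 equals the max flow, so it is a minimum cut.

Yes — it is a minimum cut (capacity 11).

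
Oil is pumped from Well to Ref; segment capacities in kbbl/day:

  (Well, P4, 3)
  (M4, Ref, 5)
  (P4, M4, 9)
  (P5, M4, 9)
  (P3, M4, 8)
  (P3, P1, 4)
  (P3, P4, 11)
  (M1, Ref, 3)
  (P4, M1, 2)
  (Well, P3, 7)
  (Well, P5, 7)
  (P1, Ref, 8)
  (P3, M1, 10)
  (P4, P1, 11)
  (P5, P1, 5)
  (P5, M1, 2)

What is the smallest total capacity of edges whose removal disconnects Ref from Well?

Augment Well→P5→M1→Ref: bottleneck 2, flow now 2.
Augment Well→P5→P1→Ref: bottleneck 5, flow now 7.
Augment Well→P4→M1→Ref: bottleneck 1, flow now 8.
Augment Well→P4→P1→Ref: bottleneck 2, flow now 10.
Augment Well→P3→P1→Ref: bottleneck 1, flow now 11.
Augment Well→P3→M4→Ref: bottleneck 5, flow now 16.
No augmenting path remains; maximum flow = 16.
By max-flow min-cut, the minimum cut capacity equals the max flow.
In the residual graph, reachable from Well: {Well, P5, P4, P3, M1, P1, M4}.
Min-cut edges: M1→Ref (3), P1→Ref (8), M4→Ref (5); capacity 3 + 8 + 5 = 16.

16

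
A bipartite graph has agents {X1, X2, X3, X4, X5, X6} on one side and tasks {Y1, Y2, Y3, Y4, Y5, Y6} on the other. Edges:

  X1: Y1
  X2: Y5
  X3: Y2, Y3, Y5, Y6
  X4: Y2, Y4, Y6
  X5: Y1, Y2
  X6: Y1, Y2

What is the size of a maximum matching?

Unit-capacity flow: source→left, listed edges, right→sink; max matching = max flow.
Augmenting path X1→Y1 (+1); matched 1.
Augmenting path X2→Y5 (+1); matched 2.
Augmenting path X3→Y2 (+1); matched 3.
Augmenting path X4→Y4 (+1); matched 4.
Augmenting path X5→Y2→X3→Y3 (+1); matched 5.
No augmenting path remains; maximum matching = 5.
König certificate: {X2, X3, X4, Y1, Y2} is a vertex cover of size 5 (every listed pair touches it), so no matching can be larger.

5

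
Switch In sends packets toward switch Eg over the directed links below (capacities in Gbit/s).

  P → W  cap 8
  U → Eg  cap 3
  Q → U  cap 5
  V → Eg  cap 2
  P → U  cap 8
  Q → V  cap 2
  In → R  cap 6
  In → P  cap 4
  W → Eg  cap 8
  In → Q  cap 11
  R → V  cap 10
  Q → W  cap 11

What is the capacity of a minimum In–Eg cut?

13

Augment In→P→U→Eg: bottleneck 3, flow now 3.
Augment In→P→W→Eg: bottleneck 1, flow now 4.
Augment In→Q→V→Eg: bottleneck 2, flow now 6.
Augment In→Q→W→Eg: bottleneck 7, flow now 13.
No augmenting path remains; maximum flow = 13.
By max-flow min-cut, the minimum cut capacity equals the max flow.
In the residual graph, reachable from In: {In, P, Q, R, U, V, W}.
Min-cut edges: U→Eg (3), V→Eg (2), W→Eg (8); capacity 3 + 2 + 8 = 13.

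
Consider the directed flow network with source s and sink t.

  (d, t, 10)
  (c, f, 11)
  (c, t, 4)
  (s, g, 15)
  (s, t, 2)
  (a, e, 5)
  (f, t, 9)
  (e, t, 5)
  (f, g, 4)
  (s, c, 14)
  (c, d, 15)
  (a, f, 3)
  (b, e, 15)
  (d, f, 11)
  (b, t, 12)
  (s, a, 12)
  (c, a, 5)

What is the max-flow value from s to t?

Augment s→t: bottleneck 2, flow now 2.
Augment s→c→t: bottleneck 4, flow now 6.
Augment s→a→e→t: bottleneck 5, flow now 11.
Augment s→a→f→t: bottleneck 3, flow now 14.
Augment s→c→d→t: bottleneck 10, flow now 24.
No augmenting path remains; maximum flow = 24.
In the residual graph, reachable from s: {s, a, g}.
Min-cut edges: s→c (14), s→t (2), a→e (5), a→f (3); capacity 14 + 2 + 5 + 3 = 24.
This cut is saturated, so no flow can exceed 24.

24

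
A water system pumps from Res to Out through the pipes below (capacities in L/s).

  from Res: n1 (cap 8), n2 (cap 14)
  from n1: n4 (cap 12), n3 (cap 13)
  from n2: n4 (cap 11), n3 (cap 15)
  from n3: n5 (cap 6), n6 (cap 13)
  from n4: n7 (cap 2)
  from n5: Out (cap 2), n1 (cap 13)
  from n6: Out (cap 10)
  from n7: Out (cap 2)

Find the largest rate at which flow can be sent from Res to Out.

Augment Res→n1→n3→n5→Out: bottleneck 2, flow now 2.
Augment Res→n1→n3→n6→Out: bottleneck 6, flow now 8.
Augment Res→n2→n3→n6→Out: bottleneck 4, flow now 12.
Augment Res→n2→n4→n7→Out: bottleneck 2, flow now 14.
No augmenting path remains; maximum flow = 14.
In the residual graph, reachable from Res: {Res, n1, n2, n3, n4, n5, n6}.
Min-cut edges: n4→n7 (2), n5→Out (2), n6→Out (10); capacity 2 + 2 + 10 = 14.
This cut is saturated, so no flow can exceed 14.

14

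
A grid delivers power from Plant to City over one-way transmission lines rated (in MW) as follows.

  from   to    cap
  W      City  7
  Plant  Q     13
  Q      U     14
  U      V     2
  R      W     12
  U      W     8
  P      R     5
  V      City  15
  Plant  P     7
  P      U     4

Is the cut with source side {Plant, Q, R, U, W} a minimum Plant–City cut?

No — its capacity is 16, but the minimum cut has capacity 9.

Given cut capacity: 7 + 2 + 7 = 16.
Augment Plant→P→R→W→City: bottleneck 5, flow now 5.
Augment Plant→P→U→V→City: bottleneck 2, flow now 7.
Augment Plant→Q→U→W→City: bottleneck 2, flow now 9.
No augmenting path remains; maximum flow = 9.
In the residual graph, reachable from Plant: {Plant, P, Q, R, U, W}.
Min-cut edges: U→V (2), W→City (7); capacity 2 + 7 = 9.
Cut capacity 16 exceeds the max flow 9, so it is not minimum.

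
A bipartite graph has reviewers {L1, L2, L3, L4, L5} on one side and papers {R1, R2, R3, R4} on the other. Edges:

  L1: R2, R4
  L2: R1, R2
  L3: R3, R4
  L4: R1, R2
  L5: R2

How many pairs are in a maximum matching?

Unit-capacity flow: source→left, listed edges, right→sink; max matching = max flow.
Augmenting path L1→R2 (+1); matched 1.
Augmenting path L2→R1 (+1); matched 2.
Augmenting path L3→R3 (+1); matched 3.
Augmenting path L4→R2→L1→R4 (+1); matched 4.
No augmenting path remains; maximum matching = 4.
König certificate: {L1, L3, R1, R2} is a vertex cover of size 4 (every listed pair touches it), so no matching can be larger.

4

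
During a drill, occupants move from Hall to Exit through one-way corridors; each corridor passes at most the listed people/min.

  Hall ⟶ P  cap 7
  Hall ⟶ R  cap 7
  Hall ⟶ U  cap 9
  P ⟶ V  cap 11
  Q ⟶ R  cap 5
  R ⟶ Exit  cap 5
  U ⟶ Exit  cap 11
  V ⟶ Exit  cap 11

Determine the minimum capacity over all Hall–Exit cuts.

21

Augment Hall→R→Exit: bottleneck 5, flow now 5.
Augment Hall→U→Exit: bottleneck 9, flow now 14.
Augment Hall→P→V→Exit: bottleneck 7, flow now 21.
No augmenting path remains; maximum flow = 21.
By max-flow min-cut, the minimum cut capacity equals the max flow.
In the residual graph, reachable from Hall: {Hall, R}.
Min-cut edges: Hall→P (7), Hall→U (9), R→Exit (5); capacity 7 + 9 + 5 = 21.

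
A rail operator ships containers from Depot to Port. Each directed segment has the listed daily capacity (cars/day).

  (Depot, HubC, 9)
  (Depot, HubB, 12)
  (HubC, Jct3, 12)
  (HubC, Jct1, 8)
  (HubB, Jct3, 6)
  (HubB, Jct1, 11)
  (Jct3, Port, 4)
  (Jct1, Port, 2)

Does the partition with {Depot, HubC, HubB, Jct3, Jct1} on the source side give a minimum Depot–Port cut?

Given cut capacity: 4 + 2 = 6.
Augment Depot→HubC→Jct3→Port: bottleneck 4, flow now 4.
Augment Depot→HubC→Jct1→Port: bottleneck 2, flow now 6.
No augmenting path remains; maximum flow = 6.
Cut capacity 6 equals the max flow, so it is a minimum cut.

Yes — it is a minimum cut (capacity 6).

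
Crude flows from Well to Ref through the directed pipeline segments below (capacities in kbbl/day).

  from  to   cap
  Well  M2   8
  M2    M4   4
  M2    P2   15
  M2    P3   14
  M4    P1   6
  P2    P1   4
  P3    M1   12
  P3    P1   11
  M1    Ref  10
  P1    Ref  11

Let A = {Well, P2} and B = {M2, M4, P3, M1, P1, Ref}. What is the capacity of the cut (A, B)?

12

Edges leaving {Well, P2}: Well→M2 (8), P2→P1 (4).
Cut capacity = 8 + 4 = 12.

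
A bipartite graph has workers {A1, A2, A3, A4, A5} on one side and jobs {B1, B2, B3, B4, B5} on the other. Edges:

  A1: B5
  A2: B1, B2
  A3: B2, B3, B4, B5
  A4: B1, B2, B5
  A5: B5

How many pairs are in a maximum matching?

Unit-capacity flow: source→left, listed edges, right→sink; max matching = max flow.
Augmenting path A1→B5 (+1); matched 1.
Augmenting path A2→B1 (+1); matched 2.
Augmenting path A3→B2 (+1); matched 3.
Augmenting path A4→B2→A3→B3 (+1); matched 4.
No augmenting path remains; maximum matching = 4.
König certificate: {A2, A3, A4, B5} is a vertex cover of size 4 (every listed pair touches it), so no matching can be larger.

4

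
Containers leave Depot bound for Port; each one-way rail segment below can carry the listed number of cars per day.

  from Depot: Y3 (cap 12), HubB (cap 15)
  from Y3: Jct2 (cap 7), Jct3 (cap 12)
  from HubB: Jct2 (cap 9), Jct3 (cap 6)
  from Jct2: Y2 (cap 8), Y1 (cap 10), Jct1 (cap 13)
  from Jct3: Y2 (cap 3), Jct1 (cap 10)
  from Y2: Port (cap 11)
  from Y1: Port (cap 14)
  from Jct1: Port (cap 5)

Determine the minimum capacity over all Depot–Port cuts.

24

Augment Depot→Y3→Jct2→Y2→Port: bottleneck 7, flow now 7.
Augment Depot→Y3→Jct3→Y2→Port: bottleneck 3, flow now 10.
Augment Depot→Y3→Jct3→Jct1→Port: bottleneck 2, flow now 12.
Augment Depot→HubB→Jct2→Y2→Port: bottleneck 1, flow now 13.
Augment Depot→HubB→Jct2→Y1→Port: bottleneck 8, flow now 21.
Augment Depot→HubB→Jct3→Jct1→Port: bottleneck 3, flow now 24.
No augmenting path remains; maximum flow = 24.
By max-flow min-cut, the minimum cut capacity equals the max flow.
In the residual graph, reachable from Depot: {Depot, Y3, HubB, Jct3, Jct1}.
Min-cut edges: Y3→Jct2 (7), HubB→Jct2 (9), Jct3→Y2 (3), Jct1→Port (5); capacity 7 + 9 + 3 + 5 = 24.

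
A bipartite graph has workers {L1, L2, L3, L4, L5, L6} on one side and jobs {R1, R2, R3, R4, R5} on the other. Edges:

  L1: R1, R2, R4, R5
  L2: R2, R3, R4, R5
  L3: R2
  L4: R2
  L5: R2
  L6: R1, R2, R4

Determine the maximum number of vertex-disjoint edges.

Unit-capacity flow: source→left, listed edges, right→sink; max matching = max flow.
Augmenting path L1→R1 (+1); matched 1.
Augmenting path L2→R2 (+1); matched 2.
Augmenting path L6→R4 (+1); matched 3.
Augmenting path L3→R2→L2→R3 (+1); matched 4.
No augmenting path remains; maximum matching = 4.
König certificate: {L1, L2, L6, R2} is a vertex cover of size 4 (every listed pair touches it), so no matching can be larger.

4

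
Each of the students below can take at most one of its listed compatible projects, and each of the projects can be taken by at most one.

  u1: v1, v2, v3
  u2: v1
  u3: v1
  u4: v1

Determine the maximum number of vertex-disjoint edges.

2

Unit-capacity flow: source→left, listed edges, right→sink; max matching = max flow.
Augmenting path u1→v1 (+1); matched 1.
Augmenting path u2→v1→u1→v2 (+1); matched 2.
No augmenting path remains; maximum matching = 2.
König certificate: {u1, v1} is a vertex cover of size 2 (every listed pair touches it), so no matching can be larger.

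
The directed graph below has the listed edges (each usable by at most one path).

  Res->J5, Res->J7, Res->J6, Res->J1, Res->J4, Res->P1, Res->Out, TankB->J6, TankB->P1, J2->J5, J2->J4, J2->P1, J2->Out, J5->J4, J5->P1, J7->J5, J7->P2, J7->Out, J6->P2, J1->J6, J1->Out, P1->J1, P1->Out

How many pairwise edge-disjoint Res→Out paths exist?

Assign every edge capacity 1; by Menger, the answer equals the max flow.
Path Res→Out (+1); total 1.
Path Res→J7→Out (+1); total 2.
Path Res→J1→Out (+1); total 3.
Path Res→P1→Out (+1); total 4.
No residual Res→Out path; max flow = 4.
Certifying cut of size 4: {J1→Out, P1→Out, Res→J7, Res→Out}.

4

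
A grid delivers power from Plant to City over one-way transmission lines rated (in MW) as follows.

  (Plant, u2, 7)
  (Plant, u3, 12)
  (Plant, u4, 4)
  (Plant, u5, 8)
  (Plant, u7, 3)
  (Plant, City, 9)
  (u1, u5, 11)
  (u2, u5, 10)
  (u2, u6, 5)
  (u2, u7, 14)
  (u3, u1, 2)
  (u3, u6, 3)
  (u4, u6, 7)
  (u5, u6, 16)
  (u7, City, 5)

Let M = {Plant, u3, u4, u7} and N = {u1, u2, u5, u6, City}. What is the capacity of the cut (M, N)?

41

Edges leaving {Plant, u3, u4, u7}: Plant→u2 (7), Plant→u5 (8), Plant→City (9), u3→u1 (2), u3→u6 (3), u4→u6 (7), u7→City (5).
Cut capacity = 7 + 8 + 9 + 2 + 3 + 7 + 5 = 41.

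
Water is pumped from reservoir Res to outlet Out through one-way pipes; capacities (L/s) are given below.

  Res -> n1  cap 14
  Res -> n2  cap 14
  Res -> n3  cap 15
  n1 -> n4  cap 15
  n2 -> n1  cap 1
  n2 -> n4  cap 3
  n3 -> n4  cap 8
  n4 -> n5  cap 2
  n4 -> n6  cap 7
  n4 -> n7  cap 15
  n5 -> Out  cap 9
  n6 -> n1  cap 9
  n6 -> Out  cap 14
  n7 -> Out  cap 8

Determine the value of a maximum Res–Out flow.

Augment Res→n1→n4→n5→Out: bottleneck 2, flow now 2.
Augment Res→n1→n4→n6→Out: bottleneck 7, flow now 9.
Augment Res→n1→n4→n7→Out: bottleneck 5, flow now 14.
Augment Res→n2→n4→n7→Out: bottleneck 3, flow now 17.
No augmenting path remains; maximum flow = 17.
In the residual graph, reachable from Res: {Res, n1, n2, n3, n4, n7}.
Min-cut edges: n4→n5 (2), n4→n6 (7), n7→Out (8); capacity 2 + 7 + 8 = 17.
This cut is saturated, so no flow can exceed 17.

17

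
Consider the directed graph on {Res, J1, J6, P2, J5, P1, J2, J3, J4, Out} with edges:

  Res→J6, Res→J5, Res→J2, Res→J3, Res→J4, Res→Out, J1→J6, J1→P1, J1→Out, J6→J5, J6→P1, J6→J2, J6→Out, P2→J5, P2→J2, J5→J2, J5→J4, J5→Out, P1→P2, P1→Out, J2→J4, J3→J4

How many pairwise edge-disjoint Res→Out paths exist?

Assign every edge capacity 1; by Menger, the answer equals the max flow.
Path Res→Out (+1); total 1.
Path Res→J6→Out (+1); total 2.
Path Res→J5→Out (+1); total 3.
No residual Res→Out path; max flow = 3.
Certifying cut of size 3: {Res→J5, Res→J6, Res→Out}.

3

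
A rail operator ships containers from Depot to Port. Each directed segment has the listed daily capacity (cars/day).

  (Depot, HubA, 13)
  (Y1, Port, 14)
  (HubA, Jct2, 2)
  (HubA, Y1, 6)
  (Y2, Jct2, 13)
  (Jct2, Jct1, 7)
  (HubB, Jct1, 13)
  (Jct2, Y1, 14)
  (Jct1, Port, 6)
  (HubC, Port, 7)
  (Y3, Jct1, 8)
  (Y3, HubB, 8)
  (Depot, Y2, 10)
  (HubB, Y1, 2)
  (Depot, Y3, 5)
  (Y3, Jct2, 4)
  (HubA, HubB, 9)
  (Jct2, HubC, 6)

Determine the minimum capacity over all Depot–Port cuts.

26

Augment Depot→Y3→Jct1→Port: bottleneck 5, flow now 5.
Augment Depot→HubA→Y1→Port: bottleneck 6, flow now 11.
Augment Depot→Y2→Jct2→Jct1→Port: bottleneck 1, flow now 12.
Augment Depot→Y2→Jct2→Y1→Port: bottleneck 8, flow now 20.
Augment Depot→Y2→Jct2→HubC→Port: bottleneck 1, flow now 21.
Augment Depot→HubA→Jct2→HubC→Port: bottleneck 2, flow now 23.
Augment Depot→HubA→HubB→Jct1→Jct2→HubC→Port: bottleneck 1, flow now 24. (uses reverse residual edge)
Augment Depot→HubA→HubB→Y1→Jct2→HubC→Port: bottleneck 2, flow now 26. (uses reverse residual edge)
No augmenting path remains; maximum flow = 26.
By max-flow min-cut, the minimum cut capacity equals the max flow.
In the residual graph, reachable from Depot: {Depot, Y3, Y2, HubA, Jct2, HubB, Jct1, Y1}.
Min-cut edges: Jct2→HubC (6), Jct1→Port (6), Y1→Port (14); capacity 6 + 6 + 14 = 26.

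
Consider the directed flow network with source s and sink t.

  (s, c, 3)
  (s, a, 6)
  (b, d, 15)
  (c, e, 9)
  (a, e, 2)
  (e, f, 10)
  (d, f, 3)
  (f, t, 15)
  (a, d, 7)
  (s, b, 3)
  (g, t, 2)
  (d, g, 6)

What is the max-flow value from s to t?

Augment s→a→d→f→t: bottleneck 3, flow now 3.
Augment s→a→d→g→t: bottleneck 2, flow now 5.
Augment s→a→e→f→t: bottleneck 1, flow now 6.
Augment s→c→e→f→t: bottleneck 3, flow now 9.
Augment s→b→d→a→e→f→t: bottleneck 1, flow now 10. (uses reverse residual edge)
No augmenting path remains; maximum flow = 10.
In the residual graph, reachable from s: {s, a, b, d, g}.
Min-cut edges: s→c (3), a→e (2), d→f (3), g→t (2); capacity 3 + 2 + 3 + 2 = 10.
This cut is saturated, so no flow can exceed 10.

10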